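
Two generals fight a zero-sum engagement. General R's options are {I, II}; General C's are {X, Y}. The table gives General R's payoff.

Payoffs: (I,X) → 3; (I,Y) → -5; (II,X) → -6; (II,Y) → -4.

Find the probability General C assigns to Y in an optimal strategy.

Row minima: I → -5, II → -6; maximin = -5.
Column maxima: X → 3, Y → -4; minimax = -4.
-5 ≠ -4, so there is no saddle point; optimal play is mixed.
Let General R play I with probability p. Expected payoff against X: 3p + (-6)(1−p) = 9p − 6; against Y: (-5)p + (-4)(1−p) = −p − 4.
Setting these equal: 9p − 6 = −p − 4 ⇒ 10p = 2 ⇒ p = 1/5, and the value is (9)·(1/5) − 6 = -21/5.
For General C: with q = P(X), equating I's and II's payoffs gives 8q − 5 = −2q − 4 ⇒ q = 1/10.

9/10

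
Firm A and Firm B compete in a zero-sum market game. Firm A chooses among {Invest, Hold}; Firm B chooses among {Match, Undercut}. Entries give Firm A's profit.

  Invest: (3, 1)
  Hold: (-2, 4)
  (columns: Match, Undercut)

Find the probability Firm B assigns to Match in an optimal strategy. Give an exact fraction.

3/8

Row minima: Invest → 1, Hold → -2; maximin = 1.
Column maxima: Match → 3, Undercut → 4; minimax = 3.
1 ≠ 3, so there is no saddle point; optimal play is mixed.
Let Firm A play Invest with probability p. Expected payoff against Match: 3p + (-2)(1−p) = 5p − 2; against Undercut: 1p + 4(1−p) = −3p + 4.
Setting these equal: 5p − 2 = −3p + 4 ⇒ 8p = 6 ⇒ p = 3/4, and the value is (5)·(3/4) − 2 = 7/4.
For Firm B: with q = P(Match), equating Invest's and Hold's payoffs gives 2q + 1 = −6q + 4 ⇒ q = 3/8.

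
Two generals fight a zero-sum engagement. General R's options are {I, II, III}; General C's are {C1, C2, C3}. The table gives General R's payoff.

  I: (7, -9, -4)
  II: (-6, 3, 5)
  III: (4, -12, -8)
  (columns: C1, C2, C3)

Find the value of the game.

Row minima: I → -9, II → -6, III → -12; maximin = -6.
Column maxima: C1 → 7, C2 → 3, C3 → 5; minimax = 3.
-6 ≠ 3, so there is no saddle point; optimal play is mixed.
III is strictly dominated by I, so General R never plays it.
C3 is strictly dominated by C2 (it gives General R strictly more in every row), so General C never plays it.
On the remaining 2×2 (I, II vs C1, C2):
Let General R play I with probability p. Expected payoff against C1: 7p + (-6)(1−p) = 13p − 6; against C2: (-9)p + 3(1−p) = −12p + 3.
Setting these equal: 13p − 6 = −12p + 3 ⇒ 25p = 9 ⇒ p = 9/25, and the value is (13)·(9/25) − 6 = -33/25.
For General C: with q = P(C1), equating I's and II's payoffs gives 16q − 9 = −9q + 3 ⇒ q = 12/25.

-33/25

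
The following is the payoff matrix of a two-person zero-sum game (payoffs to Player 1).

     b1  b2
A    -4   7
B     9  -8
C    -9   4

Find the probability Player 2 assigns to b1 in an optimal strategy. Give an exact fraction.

15/28

Row minima: A → -4, B → -8, C → -9; maximin = -4.
Column maxima: b1 → 9, b2 → 7; minimax = 7.
-4 ≠ 7, so there is no saddle point; optimal play is mixed.
C is strictly dominated by A, so Player 1 never plays it.
On the remaining 2×2 (A, B vs b1, b2):
Let Player 1 play A with probability p. Expected payoff against b1: (-4)p + 9(1−p) = −13p + 9; against b2: 7p + (-8)(1−p) = 15p − 8.
Setting these equal: −13p + 9 = 15p − 8 ⇒ −28p = -17 ⇒ p = 17/28, and the value is (-13)·(17/28) + 9 = 31/28.
For Player 2: with q = P(b1), equating A's and B's payoffs gives −11q + 7 = 17q − 8 ⇒ q = 15/28.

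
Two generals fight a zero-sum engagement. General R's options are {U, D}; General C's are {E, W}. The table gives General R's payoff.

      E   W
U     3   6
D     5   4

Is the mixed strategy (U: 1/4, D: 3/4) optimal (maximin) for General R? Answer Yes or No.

Yes

Against E this mix gives (1/4)·3 + (3/4)·5 = 9/2.
Against W this mix gives (1/4)·6 + (3/4)·4 = 9/2.
All of General C's active replies (E, W) yield 9/2, and no column does worse for General R. The mix makes General C indifferent and guarantees 9/2, so it is optimal.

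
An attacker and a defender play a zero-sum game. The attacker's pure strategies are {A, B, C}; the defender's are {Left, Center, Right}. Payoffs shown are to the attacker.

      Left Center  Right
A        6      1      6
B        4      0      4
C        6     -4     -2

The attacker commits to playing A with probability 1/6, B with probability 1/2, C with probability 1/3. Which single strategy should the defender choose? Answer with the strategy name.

If the defender plays Left, the attacker's expected payoff is (1/6)·6 + (1/2)·4 + (1/3)·6 = 5.
If the defender plays Center, the attacker's expected payoff is (1/6)·1 + (1/2)·0 + (1/3)·(-4) = -7/6.
If the defender plays Right, the attacker's expected payoff is (1/6)·6 + (1/2)·4 + (1/3)·(-2) = 7/3.
The defender minimizes the attacker's payoff; the smallest is -7/6, so the best response is Center.

Center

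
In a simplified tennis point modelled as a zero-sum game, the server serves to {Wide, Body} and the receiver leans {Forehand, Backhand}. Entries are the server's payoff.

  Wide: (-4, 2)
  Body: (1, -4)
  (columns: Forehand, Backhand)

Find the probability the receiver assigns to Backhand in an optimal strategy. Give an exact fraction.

Row minima: Wide → -4, Body → -4; maximin = -4.
Column maxima: Forehand → 1, Backhand → 2; minimax = 1.
-4 ≠ 1, so there is no saddle point; optimal play is mixed.
Let the server play Wide with probability p. Expected payoff against Forehand: (-4)p + 1(1−p) = −5p + 1; against Backhand: 2p + (-4)(1−p) = 6p − 4.
Setting these equal: −5p + 1 = 6p − 4 ⇒ −11p = -5 ⇒ p = 5/11, and the value is (-5)·(5/11) + 1 = -14/11.
For the receiver: with q = P(Forehand), equating Wide's and Body's payoffs gives −6q + 2 = 5q − 4 ⇒ q = 6/11.

5/11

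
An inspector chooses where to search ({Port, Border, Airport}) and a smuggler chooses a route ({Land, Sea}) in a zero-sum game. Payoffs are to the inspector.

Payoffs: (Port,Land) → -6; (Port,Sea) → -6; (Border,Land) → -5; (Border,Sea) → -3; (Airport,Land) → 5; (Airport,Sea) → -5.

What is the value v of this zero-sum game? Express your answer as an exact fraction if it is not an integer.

Row minima: Port → -6, Border → -5, Airport → -5; maximin = -5.
Column maxima: Land → 5, Sea → -3; minimax = -3.
-5 ≠ -3, so there is no saddle point; optimal play is mixed.
Port is strictly dominated by Border, so the inspector never plays it.
On the remaining 2×2 (Border, Airport vs Land, Sea):
Let the inspector play Border with probability p. Expected payoff against Land: (-5)p + 5(1−p) = −10p + 5; against Sea: (-3)p + (-5)(1−p) = 2p − 5.
Setting these equal: −10p + 5 = 2p − 5 ⇒ −12p = -10 ⇒ p = 5/6, and the value is (-10)·(5/6) + 5 = -10/3.
For the smuggler: with q = P(Land), equating Border's and Airport's payoffs gives −2q − 3 = 10q − 5 ⇒ q = 1/6.

-10/3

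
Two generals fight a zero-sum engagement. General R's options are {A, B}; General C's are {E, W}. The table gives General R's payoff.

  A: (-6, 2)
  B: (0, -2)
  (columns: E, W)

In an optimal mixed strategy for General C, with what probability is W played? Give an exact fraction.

3/5

Row minima: A → -6, B → -2; maximin = -2.
Column maxima: E → 0, W → 2; minimax = 0.
-2 ≠ 0, so there is no saddle point; optimal play is mixed.
Let General R play A with probability p. Expected payoff against E: (-6)p + 0(1−p) = −6p; against W: 2p + (-2)(1−p) = 4p − 2.
Setting these equal: −6p = 4p − 2 ⇒ −10p = -2 ⇒ p = 1/5, and the value is (-6)·(1/5) = -6/5.
For General C: with q = P(E), equating A's and B's payoffs gives −8q + 2 = 2q − 2 ⇒ q = 2/5.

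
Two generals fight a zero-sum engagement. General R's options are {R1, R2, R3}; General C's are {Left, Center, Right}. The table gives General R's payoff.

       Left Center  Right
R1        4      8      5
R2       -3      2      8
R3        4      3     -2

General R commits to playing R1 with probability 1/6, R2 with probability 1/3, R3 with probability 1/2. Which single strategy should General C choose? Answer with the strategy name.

If General C plays Left, General R's expected payoff is (1/6)·4 + (1/3)·(-3) + (1/2)·4 = 5/3.
If General C plays Center, General R's expected payoff is (1/6)·8 + (1/3)·2 + (1/2)·3 = 7/2.
If General C plays Right, General R's expected payoff is (1/6)·5 + (1/3)·8 + (1/2)·(-2) = 5/2.
General C minimizes General R's payoff; the smallest is 5/3, so the best response is Left.

Left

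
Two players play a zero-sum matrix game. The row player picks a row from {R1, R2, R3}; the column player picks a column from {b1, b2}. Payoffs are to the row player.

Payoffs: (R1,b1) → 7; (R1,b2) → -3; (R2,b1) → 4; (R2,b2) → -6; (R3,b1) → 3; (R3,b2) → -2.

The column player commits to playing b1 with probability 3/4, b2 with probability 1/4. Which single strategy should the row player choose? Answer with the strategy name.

Expected payoff of R1: (3/4)·7 + (1/4)·(-3) = 9/2.
Expected payoff of R2: (3/4)·4 + (1/4)·(-6) = 3/2.
Expected payoff of R3: (3/4)·3 + (1/4)·(-2) = 7/4.
The largest is 9/2, so the row player's best response is R1.

R1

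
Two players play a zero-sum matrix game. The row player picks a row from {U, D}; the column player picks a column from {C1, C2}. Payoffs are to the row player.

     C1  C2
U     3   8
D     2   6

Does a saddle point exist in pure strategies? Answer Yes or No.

Row minima: U → 3, D → 2; maximin = 3.
Column maxima: C1 → 3, C2 → 8; minimax = 3.
maximin = minimax = 3, so a saddle point exists.

Yes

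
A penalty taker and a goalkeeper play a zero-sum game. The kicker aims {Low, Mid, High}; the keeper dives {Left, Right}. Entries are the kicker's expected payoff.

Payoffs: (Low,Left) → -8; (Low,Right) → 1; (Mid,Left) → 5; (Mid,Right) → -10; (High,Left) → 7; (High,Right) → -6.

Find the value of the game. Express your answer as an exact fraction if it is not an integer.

Row minima: Low → -8, Mid → -10, High → -6; maximin = -6.
Column maxima: Left → 7, Right → 1; minimax = 1.
-6 ≠ 1, so there is no saddle point; optimal play is mixed.
Mid is strictly dominated by High, so the kicker never plays it.
On the remaining 2×2 (Low, High vs Left, Right):
Let the kicker play Low with probability p. Expected payoff against Left: (-8)p + 7(1−p) = −15p + 7; against Right: 1p + (-6)(1−p) = 7p − 6.
Setting these equal: −15p + 7 = 7p − 6 ⇒ −22p = -13 ⇒ p = 13/22, and the value is (-15)·(13/22) + 7 = -41/22.
For the keeper: with q = P(Left), equating Low's and High's payoffs gives −9q + 1 = 13q − 6 ⇒ q = 7/22.

-41/22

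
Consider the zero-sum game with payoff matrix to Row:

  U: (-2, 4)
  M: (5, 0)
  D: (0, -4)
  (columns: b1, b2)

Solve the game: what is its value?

Row minima: U → -2, M → 0, D → -4; maximin = 0.
Column maxima: b1 → 5, b2 → 4; minimax = 4.
0 ≠ 4, so there is no saddle point; optimal play is mixed.
D is strictly dominated by M, so Row never plays it.
On the remaining 2×2 (U, M vs b1, b2):
Let Row play U with probability p. Expected payoff against b1: (-2)p + 5(1−p) = −7p + 5; against b2: 4p + 0(1−p) = 4p.
Setting these equal: −7p + 5 = 4p ⇒ −11p = -5 ⇒ p = 5/11, and the value is (-7)·(5/11) + 5 = 20/11.
For Column: with q = P(b1), equating U's and M's payoffs gives −6q + 4 = 5q ⇒ q = 4/11.

20/11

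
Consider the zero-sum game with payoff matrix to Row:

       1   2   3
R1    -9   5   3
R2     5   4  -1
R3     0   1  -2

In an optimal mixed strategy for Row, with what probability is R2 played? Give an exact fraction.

Row minima: R1 → -9, R2 → -1, R3 → -2; maximin = -1.
Column maxima: 1 → 5, 2 → 5, 3 → 3; minimax = 3.
-1 ≠ 3, so there is no saddle point; optimal play is mixed.
R3 is strictly dominated by R2, so Row never plays it.
2 is strictly dominated by 3 (it gives Row strictly more in every row), so Column never plays it.
On the remaining 2×2 (R1, R2 vs 1, 3):
Let Row play R1 with probability p. Expected payoff against 1: (-9)p + 5(1−p) = −14p + 5; against 3: 3p + (-1)(1−p) = 4p − 1.
Setting these equal: −14p + 5 = 4p − 1 ⇒ −18p = -6 ⇒ p = 1/3, and the value is (-14)·(1/3) + 5 = 1/3.
For Column: with q = P(1), equating R1's and R2's payoffs gives −12q + 3 = 6q − 1 ⇒ q = 2/9.

2/3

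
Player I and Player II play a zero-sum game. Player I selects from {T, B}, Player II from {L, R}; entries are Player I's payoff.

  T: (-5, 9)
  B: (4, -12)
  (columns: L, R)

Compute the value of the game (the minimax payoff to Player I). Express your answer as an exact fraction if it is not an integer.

Row minima: T → -5, B → -12; maximin = -5.
Column maxima: L → 4, R → 9; minimax = 4.
-5 ≠ 4, so there is no saddle point; optimal play is mixed.
Let Player I play T with probability p. Expected payoff against L: (-5)p + 4(1−p) = −9p + 4; against R: 9p + (-12)(1−p) = 21p − 12.
Setting these equal: −9p + 4 = 21p − 12 ⇒ −30p = -16 ⇒ p = 8/15, and the value is (-9)·(8/15) + 4 = -4/5.
For Player II: with q = P(L), equating T's and B's payoffs gives −14q + 9 = 16q − 12 ⇒ q = 7/10.

-4/5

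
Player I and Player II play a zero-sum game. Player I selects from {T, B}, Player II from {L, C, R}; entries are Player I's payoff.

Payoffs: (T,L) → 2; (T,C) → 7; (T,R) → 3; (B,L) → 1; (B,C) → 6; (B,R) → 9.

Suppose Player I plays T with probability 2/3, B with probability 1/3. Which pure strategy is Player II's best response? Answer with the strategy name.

L

If Player II plays L, Player I's expected payoff is (2/3)·2 + (1/3)·1 = 5/3.
If Player II plays C, Player I's expected payoff is (2/3)·7 + (1/3)·6 = 20/3.
If Player II plays R, Player I's expected payoff is (2/3)·3 + (1/3)·9 = 5.
Player II minimizes Player I's payoff; the smallest is 5/3, so the best response is L.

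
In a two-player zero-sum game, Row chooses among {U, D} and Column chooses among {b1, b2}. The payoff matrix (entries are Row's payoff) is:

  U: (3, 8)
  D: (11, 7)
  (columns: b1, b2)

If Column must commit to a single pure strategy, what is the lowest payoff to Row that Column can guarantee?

8

Column maxima: b1 → 11, b2 → 8.
The smallest of these is 8.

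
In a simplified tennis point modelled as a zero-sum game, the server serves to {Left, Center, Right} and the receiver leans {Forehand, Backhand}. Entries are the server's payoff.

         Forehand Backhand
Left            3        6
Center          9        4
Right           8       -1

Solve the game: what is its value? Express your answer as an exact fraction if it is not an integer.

21/4

Row minima: Left → 3, Center → 4, Right → -1; maximin = 4.
Column maxima: Forehand → 9, Backhand → 6; minimax = 6.
4 ≠ 6, so there is no saddle point; optimal play is mixed.
Right is strictly dominated by Center, so the server never plays it.
On the remaining 2×2 (Left, Center vs Forehand, Backhand):
Let the server play Left with probability p. Expected payoff against Forehand: 3p + 9(1−p) = −6p + 9; against Backhand: 6p + 4(1−p) = 2p + 4.
Setting these equal: −6p + 9 = 2p + 4 ⇒ −8p = -5 ⇒ p = 5/8, and the value is (-6)·(5/8) + 9 = 21/4.
For the receiver: with q = P(Forehand), equating Left's and Center's payoffs gives −3q + 6 = 5q + 4 ⇒ q = 1/4.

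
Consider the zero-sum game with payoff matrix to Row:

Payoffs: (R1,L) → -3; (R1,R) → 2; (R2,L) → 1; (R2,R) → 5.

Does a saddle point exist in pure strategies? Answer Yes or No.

Row minima: R1 → -3, R2 → 1; maximin = 1.
Column maxima: L → 1, R → 5; minimax = 1.
maximin = minimax = 1, so a saddle point exists.

Yes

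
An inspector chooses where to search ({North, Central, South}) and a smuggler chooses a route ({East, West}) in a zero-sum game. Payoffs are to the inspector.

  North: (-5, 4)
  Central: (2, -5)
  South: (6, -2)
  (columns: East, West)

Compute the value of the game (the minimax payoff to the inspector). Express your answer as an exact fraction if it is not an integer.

Row minima: North → -5, Central → -5, South → -2; maximin = -2.
Column maxima: East → 6, West → 4; minimax = 4.
-2 ≠ 4, so there is no saddle point; optimal play is mixed.
Central is strictly dominated by South, so the inspector never plays it.
On the remaining 2×2 (North, South vs East, West):
Let the inspector play North with probability p. Expected payoff against East: (-5)p + 6(1−p) = −11p + 6; against West: 4p + (-2)(1−p) = 6p − 2.
Setting these equal: −11p + 6 = 6p − 2 ⇒ −17p = -8 ⇒ p = 8/17, and the value is (-11)·(8/17) + 6 = 14/17.
For the smuggler: with q = P(East), equating North's and South's payoffs gives −9q + 4 = 8q − 2 ⇒ q = 6/17.

14/17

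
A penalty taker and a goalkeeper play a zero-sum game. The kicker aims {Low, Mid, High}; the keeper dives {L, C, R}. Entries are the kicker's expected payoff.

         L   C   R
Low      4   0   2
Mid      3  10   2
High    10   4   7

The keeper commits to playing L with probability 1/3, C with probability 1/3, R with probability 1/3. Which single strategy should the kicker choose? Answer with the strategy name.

Expected payoff of Low: (1/3)·4 + (1/3)·0 + (1/3)·2 = 2.
Expected payoff of Mid: (1/3)·3 + (1/3)·10 + (1/3)·2 = 5.
Expected payoff of High: (1/3)·10 + (1/3)·4 + (1/3)·7 = 7.
The largest is 7, so the kicker's best response is High.

High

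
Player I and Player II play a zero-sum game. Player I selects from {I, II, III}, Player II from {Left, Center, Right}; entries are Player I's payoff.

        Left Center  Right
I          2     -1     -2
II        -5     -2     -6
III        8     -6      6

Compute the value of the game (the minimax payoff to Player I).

-18/13

Row minima: I → -2, II → -6, III → -6; maximin = -2.
Column maxima: Left → 8, Center → -1, Right → 6; minimax = -1.
-2 ≠ -1, so there is no saddle point; optimal play is mixed.
II is strictly dominated by I, so Player I never plays it.
With II eliminated, Left is strictly dominated by Center (it gives Player I strictly more in every remaining row), so Player II never plays it.
On the remaining 2×2 (I, III vs Center, Right):
Let Player I play I with probability p. Expected payoff against Center: (-1)p + (-6)(1−p) = 5p − 6; against Right: (-2)p + 6(1−p) = −8p + 6.
Setting these equal: 5p − 6 = −8p + 6 ⇒ 13p = 12 ⇒ p = 12/13, and the value is (5)·(12/13) − 6 = -18/13.
For Player II: with q = P(Center), equating I's and III's payoffs gives q − 2 = −12q + 6 ⇒ q = 8/13.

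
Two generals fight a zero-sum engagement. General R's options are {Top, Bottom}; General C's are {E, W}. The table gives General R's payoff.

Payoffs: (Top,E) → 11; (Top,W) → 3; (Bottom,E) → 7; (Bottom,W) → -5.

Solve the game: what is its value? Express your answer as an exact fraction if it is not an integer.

Row minima: Top → 3, Bottom → -5; maximin = 3.
Column maxima: E → 11, W → 3; minimax = 3.
Since maximin = minimax = 3, there is a saddle point and the value is 3.

3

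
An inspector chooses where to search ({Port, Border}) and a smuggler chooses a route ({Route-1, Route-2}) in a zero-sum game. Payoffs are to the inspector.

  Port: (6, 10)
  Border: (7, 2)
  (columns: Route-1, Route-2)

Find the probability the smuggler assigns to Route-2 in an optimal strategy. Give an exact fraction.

1/9

Row minima: Port → 6, Border → 2; maximin = 6.
Column maxima: Route-1 → 7, Route-2 → 10; minimax = 7.
6 ≠ 7, so there is no saddle point; optimal play is mixed.
Let the inspector play Port with probability p. Expected payoff against Route-1: 6p + 7(1−p) = −p + 7; against Route-2: 10p + 2(1−p) = 8p + 2.
Setting these equal: −p + 7 = 8p + 2 ⇒ −9p = -5 ⇒ p = 5/9, and the value is (-1)·(5/9) + 7 = 58/9.
For the smuggler: with q = P(Route-1), equating Port's and Border's payoffs gives −4q + 10 = 5q + 2 ⇒ q = 8/9.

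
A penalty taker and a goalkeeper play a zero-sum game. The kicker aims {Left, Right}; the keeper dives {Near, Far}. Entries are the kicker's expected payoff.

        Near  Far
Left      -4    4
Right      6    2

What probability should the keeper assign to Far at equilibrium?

5/6

Row minima: Left → -4, Right → 2; maximin = 2.
Column maxima: Near → 6, Far → 4; minimax = 4.
2 ≠ 4, so there is no saddle point; optimal play is mixed.
Let the kicker play Left with probability p. Expected payoff against Near: (-4)p + 6(1−p) = −10p + 6; against Far: 4p + 2(1−p) = 2p + 2.
Setting these equal: −10p + 6 = 2p + 2 ⇒ −12p = -4 ⇒ p = 1/3, and the value is (-10)·(1/3) + 6 = 8/3.
For the keeper: with q = P(Near), equating Left's and Right's payoffs gives −8q + 4 = 4q + 2 ⇒ q = 1/6.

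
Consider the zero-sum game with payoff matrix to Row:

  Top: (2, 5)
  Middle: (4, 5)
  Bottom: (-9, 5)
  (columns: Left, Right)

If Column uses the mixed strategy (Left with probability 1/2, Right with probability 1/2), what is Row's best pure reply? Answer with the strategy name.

Expected payoff of Top: (1/2)·2 + (1/2)·5 = 7/2.
Expected payoff of Middle: (1/2)·4 + (1/2)·5 = 9/2.
Expected payoff of Bottom: (1/2)·(-9) + (1/2)·5 = -2.
The largest is 9/2, so Row's best response is Middle.

Middle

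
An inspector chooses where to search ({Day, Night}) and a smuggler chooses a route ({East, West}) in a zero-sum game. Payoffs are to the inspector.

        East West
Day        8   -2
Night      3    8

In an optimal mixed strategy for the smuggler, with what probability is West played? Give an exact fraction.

Row minima: Day → -2, Night → 3; maximin = 3.
Column maxima: East → 8, West → 8; minimax = 8.
3 ≠ 8, so there is no saddle point; optimal play is mixed.
Let the inspector play Day with probability p. Expected payoff against East: 8p + 3(1−p) = 5p + 3; against West: (-2)p + 8(1−p) = −10p + 8.
Setting these equal: 5p + 3 = −10p + 8 ⇒ 15p = 5 ⇒ p = 1/3, and the value is (5)·(1/3) + 3 = 14/3.
For the smuggler: with q = P(East), equating Day's and Night's payoffs gives 10q − 2 = −5q + 8 ⇒ q = 2/3.

1/3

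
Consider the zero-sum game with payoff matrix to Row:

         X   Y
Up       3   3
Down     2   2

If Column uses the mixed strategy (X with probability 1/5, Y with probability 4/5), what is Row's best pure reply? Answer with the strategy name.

Up

Expected payoff of Up: (1/5)·3 + (4/5)·3 = 3.
Expected payoff of Down: (1/5)·2 + (4/5)·2 = 2.
The largest is 3, so Row's best response is Up.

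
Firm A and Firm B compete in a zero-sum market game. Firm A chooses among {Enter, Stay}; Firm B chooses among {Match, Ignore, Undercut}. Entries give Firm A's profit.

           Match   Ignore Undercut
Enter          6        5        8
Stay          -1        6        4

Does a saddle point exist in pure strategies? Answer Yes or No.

No

Row minima: Enter → 5, Stay → -1; maximin = 5.
Column maxima: Match → 6, Ignore → 6, Undercut → 8; minimax = 6.
5 ≠ 6, so no pure-strategy equilibrium exists.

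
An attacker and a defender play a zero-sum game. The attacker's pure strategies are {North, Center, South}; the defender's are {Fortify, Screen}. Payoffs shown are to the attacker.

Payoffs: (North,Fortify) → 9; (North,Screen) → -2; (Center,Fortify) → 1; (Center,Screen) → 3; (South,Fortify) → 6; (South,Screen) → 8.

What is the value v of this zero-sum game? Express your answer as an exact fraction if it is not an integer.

84/13

Row minima: North → -2, Center → 1, South → 6; maximin = 6.
Column maxima: Fortify → 9, Screen → 8; minimax = 8.
6 ≠ 8, so there is no saddle point; optimal play is mixed.
Center is strictly dominated by South, so the attacker never plays it.
On the remaining 2×2 (North, South vs Fortify, Screen):
Let the attacker play North with probability p. Expected payoff against Fortify: 9p + 6(1−p) = 3p + 6; against Screen: (-2)p + 8(1−p) = −10p + 8.
Setting these equal: 3p + 6 = −10p + 8 ⇒ 13p = 2 ⇒ p = 2/13, and the value is (3)·(2/13) + 6 = 84/13.
For the defender: with q = P(Fortify), equating North's and South's payoffs gives 11q − 2 = −2q + 8 ⇒ q = 10/13.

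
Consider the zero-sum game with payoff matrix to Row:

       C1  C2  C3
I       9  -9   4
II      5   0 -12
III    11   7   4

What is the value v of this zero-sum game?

Row minima: I → -9, II → -12, III → 4; maximin = 4.
Column maxima: C1 → 11, C2 → 7, C3 → 4; minimax = 4.
Since maximin = minimax = 4, there is a saddle point and the value is 4.

4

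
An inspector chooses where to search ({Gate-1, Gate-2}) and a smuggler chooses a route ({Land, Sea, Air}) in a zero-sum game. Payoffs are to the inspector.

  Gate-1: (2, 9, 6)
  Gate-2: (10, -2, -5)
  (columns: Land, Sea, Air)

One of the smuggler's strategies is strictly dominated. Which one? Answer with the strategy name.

Air holds the inspector's payoff strictly below Sea in every row: 6 < 9, -5 < -2.
So Sea is strictly dominated for the smuggler.

Sea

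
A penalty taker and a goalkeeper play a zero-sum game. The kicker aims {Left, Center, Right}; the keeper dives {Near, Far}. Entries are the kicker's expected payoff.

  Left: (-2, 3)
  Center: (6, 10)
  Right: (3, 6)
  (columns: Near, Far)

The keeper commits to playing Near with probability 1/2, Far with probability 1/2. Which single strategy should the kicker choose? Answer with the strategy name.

Expected payoff of Left: (1/2)·(-2) + (1/2)·3 = 1/2.
Expected payoff of Center: (1/2)·6 + (1/2)·10 = 8.
Expected payoff of Right: (1/2)·3 + (1/2)·6 = 9/2.
The largest is 8, so the kicker's best response is Center.

Center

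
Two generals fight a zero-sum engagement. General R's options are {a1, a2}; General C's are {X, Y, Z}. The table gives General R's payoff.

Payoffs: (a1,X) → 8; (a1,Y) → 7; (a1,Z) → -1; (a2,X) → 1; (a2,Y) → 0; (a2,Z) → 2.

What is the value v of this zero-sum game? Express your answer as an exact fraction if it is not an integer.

Row minima: a1 → -1, a2 → 0; maximin = 0.
Column maxima: X → 8, Y → 7, Z → 2; minimax = 2.
0 ≠ 2, so there is no saddle point; optimal play is mixed.
X is strictly dominated by Y (it gives General R strictly more in every row), so General C never plays it.
On the remaining 2×2 (a1, a2 vs Y, Z):
Let General R play a1 with probability p. Expected payoff against Y: 7p + 0(1−p) = 7p; against Z: (-1)p + 2(1−p) = −3p + 2.
Setting these equal: 7p = −3p + 2 ⇒ 10p = 2 ⇒ p = 1/5, and the value is (7)·(1/5) = 7/5.
For General C: with q = P(Y), equating a1's and a2's payoffs gives 8q − 1 = −2q + 2 ⇒ q = 3/10.

7/5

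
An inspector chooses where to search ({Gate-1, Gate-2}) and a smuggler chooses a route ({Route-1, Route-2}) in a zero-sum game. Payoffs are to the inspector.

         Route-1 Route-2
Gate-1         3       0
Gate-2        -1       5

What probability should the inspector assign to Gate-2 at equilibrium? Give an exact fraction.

Row minima: Gate-1 → 0, Gate-2 → -1; maximin = 0.
Column maxima: Route-1 → 3, Route-2 → 5; minimax = 3.
0 ≠ 3, so there is no saddle point; optimal play is mixed.
Let the inspector play Gate-1 with probability p. Expected payoff against Route-1: 3p + (-1)(1−p) = 4p − 1; against Route-2: 0p + 5(1−p) = −5p + 5.
Setting these equal: 4p − 1 = −5p + 5 ⇒ 9p = 6 ⇒ p = 2/3, and the value is (4)·(2/3) − 1 = 5/3.
For the smuggler: with q = P(Route-1), equating Gate-1's and Gate-2's payoffs gives 3q = −6q + 5 ⇒ q = 5/9.

1/3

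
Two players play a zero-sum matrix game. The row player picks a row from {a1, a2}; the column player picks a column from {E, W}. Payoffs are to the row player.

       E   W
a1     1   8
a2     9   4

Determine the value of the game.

Row minima: a1 → 1, a2 → 4; maximin = 4.
Column maxima: E → 9, W → 8; minimax = 8.
4 ≠ 8, so there is no saddle point; optimal play is mixed.
Let the row player play a1 with probability p. Expected payoff against E: 1p + 9(1−p) = −8p + 9; against W: 8p + 4(1−p) = 4p + 4.
Setting these equal: −8p + 9 = 4p + 4 ⇒ −12p = -5 ⇒ p = 5/12, and the value is (-8)·(5/12) + 9 = 17/3.
For the column player: with q = P(E), equating a1's and a2's payoffs gives −7q + 8 = 5q + 4 ⇒ q = 1/3.

17/3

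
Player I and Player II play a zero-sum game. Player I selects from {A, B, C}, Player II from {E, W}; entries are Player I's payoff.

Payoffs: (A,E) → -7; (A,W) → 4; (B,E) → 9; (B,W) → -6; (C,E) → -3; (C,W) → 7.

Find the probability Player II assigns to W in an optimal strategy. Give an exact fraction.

12/25

Row minima: A → -7, B → -6, C → -3; maximin = -3.
Column maxima: E → 9, W → 7; minimax = 7.
-3 ≠ 7, so there is no saddle point; optimal play is mixed.
A is strictly dominated by C, so Player I never plays it.
On the remaining 2×2 (B, C vs E, W):
Let Player I play B with probability p. Expected payoff against E: 9p + (-3)(1−p) = 12p − 3; against W: (-6)p + 7(1−p) = −13p + 7.
Setting these equal: 12p − 3 = −13p + 7 ⇒ 25p = 10 ⇒ p = 2/5, and the value is (12)·(2/5) − 3 = 9/5.
For Player II: with q = P(E), equating B's and C's payoffs gives 15q − 6 = −10q + 7 ⇒ q = 13/25.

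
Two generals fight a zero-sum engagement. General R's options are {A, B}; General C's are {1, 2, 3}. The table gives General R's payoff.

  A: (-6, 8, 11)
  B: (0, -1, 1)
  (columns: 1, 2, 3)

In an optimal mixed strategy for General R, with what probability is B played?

14/15

Row minima: A → -6, B → -1; maximin = -1.
Column maxima: 1 → 0, 2 → 8, 3 → 11; minimax = 0.
-1 ≠ 0, so there is no saddle point; optimal play is mixed.
3 is strictly dominated by 1 (it gives General R strictly more in every row), so General C never plays it.
On the remaining 2×2 (A, B vs 1, 2):
Let General R play A with probability p. Expected payoff against 1: (-6)p + 0(1−p) = −6p; against 2: 8p + (-1)(1−p) = 9p − 1.
Setting these equal: −6p = 9p − 1 ⇒ −15p = -1 ⇒ p = 1/15, and the value is (-6)·(1/15) = -2/5.
For General C: with q = P(1), equating A's and B's payoffs gives −14q + 8 = q − 1 ⇒ q = 3/5.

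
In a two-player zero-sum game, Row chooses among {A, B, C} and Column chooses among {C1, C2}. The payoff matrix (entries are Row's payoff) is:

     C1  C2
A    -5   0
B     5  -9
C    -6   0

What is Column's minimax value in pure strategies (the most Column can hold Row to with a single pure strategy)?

Column maxima: C1 → 5, C2 → 0.
The smallest of these is 0.

0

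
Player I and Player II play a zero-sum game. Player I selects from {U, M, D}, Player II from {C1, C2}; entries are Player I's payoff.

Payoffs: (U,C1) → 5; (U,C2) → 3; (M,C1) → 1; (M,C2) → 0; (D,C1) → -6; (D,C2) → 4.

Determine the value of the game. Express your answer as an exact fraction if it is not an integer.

19/6

Row minima: U → 3, M → 0, D → -6; maximin = 3.
Column maxima: C1 → 5, C2 → 4; minimax = 4.
3 ≠ 4, so there is no saddle point; optimal play is mixed.
M is strictly dominated by U, so Player I never plays it.
On the remaining 2×2 (U, D vs C1, C2):
Let Player I play U with probability p. Expected payoff against C1: 5p + (-6)(1−p) = 11p − 6; against C2: 3p + 4(1−p) = −p + 4.
Setting these equal: 11p − 6 = −p + 4 ⇒ 12p = 10 ⇒ p = 5/6, and the value is (11)·(5/6) − 6 = 19/6.
For Player II: with q = P(C1), equating U's and D's payoffs gives 2q + 3 = −10q + 4 ⇒ q = 1/12.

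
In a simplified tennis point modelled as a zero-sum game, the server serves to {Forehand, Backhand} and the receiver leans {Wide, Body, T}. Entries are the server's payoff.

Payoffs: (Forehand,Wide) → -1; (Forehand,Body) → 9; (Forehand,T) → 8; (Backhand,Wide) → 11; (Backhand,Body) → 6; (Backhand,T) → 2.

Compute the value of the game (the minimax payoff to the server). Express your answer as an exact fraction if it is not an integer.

Row minima: Forehand → -1, Backhand → 2; maximin = 2.
Column maxima: Wide → 11, Body → 9, T → 8; minimax = 8.
2 ≠ 8, so there is no saddle point; optimal play is mixed.
Body is strictly dominated by T (it gives the server strictly more in every row), so the receiver never plays it.
On the remaining 2×2 (Forehand, Backhand vs Wide, T):
Let the server play Forehand with probability p. Expected payoff against Wide: (-1)p + 11(1−p) = −12p + 11; against T: 8p + 2(1−p) = 6p + 2.
Setting these equal: −12p + 11 = 6p + 2 ⇒ −18p = -9 ⇒ p = 1/2, and the value is (-12)·(1/2) + 11 = 5.
For the receiver: with q = P(Wide), equating Forehand's and Backhand's payoffs gives −9q + 8 = 9q + 2 ⇒ q = 1/3.

5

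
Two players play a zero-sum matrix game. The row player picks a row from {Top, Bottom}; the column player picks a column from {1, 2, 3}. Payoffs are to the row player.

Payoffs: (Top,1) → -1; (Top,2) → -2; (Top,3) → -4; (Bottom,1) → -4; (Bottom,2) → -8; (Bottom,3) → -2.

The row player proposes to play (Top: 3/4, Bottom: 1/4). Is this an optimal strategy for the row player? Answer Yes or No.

Against 1 this mix gives (3/4)·(-1) + (1/4)·(-4) = -7/4.
Against 2 this mix gives (3/4)·(-2) + (1/4)·(-8) = -7/2.
Against 3 this mix gives (3/4)·(-4) + (1/4)·(-2) = -7/2.
All of the column player's active replies (2, 3) yield -7/2, and no column does worse for the row player. The mix makes the column player indifferent and guarantees -7/2, so it is optimal.

Yes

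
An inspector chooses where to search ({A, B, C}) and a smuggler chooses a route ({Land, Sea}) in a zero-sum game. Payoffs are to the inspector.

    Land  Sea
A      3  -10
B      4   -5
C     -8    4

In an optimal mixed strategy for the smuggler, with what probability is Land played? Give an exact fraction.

Row minima: A → -10, B → -5, C → -8; maximin = -5.
Column maxima: Land → 4, Sea → 4; minimax = 4.
-5 ≠ 4, so there is no saddle point; optimal play is mixed.
A is strictly dominated by B, so the inspector never plays it.
On the remaining 2×2 (B, C vs Land, Sea):
Let the inspector play B with probability p. Expected payoff against Land: 4p + (-8)(1−p) = 12p − 8; against Sea: (-5)p + 4(1−p) = −9p + 4.
Setting these equal: 12p − 8 = −9p + 4 ⇒ 21p = 12 ⇒ p = 4/7, and the value is (12)·(4/7) − 8 = -8/7.
For the smuggler: with q = P(Land), equating B's and C's payoffs gives 9q − 5 = −12q + 4 ⇒ q = 3/7.

3/7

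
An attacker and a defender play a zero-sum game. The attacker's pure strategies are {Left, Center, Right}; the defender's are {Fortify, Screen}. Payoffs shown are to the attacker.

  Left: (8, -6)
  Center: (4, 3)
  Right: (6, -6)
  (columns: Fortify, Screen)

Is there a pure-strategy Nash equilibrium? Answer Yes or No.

Yes

Row minima: Left → -6, Center → 3, Right → -6; maximin = 3.
Column maxima: Fortify → 8, Screen → 3; minimax = 3.
maximin = minimax = 3, so a saddle point exists.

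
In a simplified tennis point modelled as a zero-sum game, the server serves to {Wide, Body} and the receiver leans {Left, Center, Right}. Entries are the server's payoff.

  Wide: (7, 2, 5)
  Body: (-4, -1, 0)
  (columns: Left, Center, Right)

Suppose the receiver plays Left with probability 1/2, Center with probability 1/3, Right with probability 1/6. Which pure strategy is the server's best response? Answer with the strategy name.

Wide

Expected payoff of Wide: (1/2)·7 + (1/3)·2 + (1/6)·5 = 5.
Expected payoff of Body: (1/2)·(-4) + (1/3)·(-1) + (1/6)·0 = -7/3.
The largest is 5, so the server's best response is Wide.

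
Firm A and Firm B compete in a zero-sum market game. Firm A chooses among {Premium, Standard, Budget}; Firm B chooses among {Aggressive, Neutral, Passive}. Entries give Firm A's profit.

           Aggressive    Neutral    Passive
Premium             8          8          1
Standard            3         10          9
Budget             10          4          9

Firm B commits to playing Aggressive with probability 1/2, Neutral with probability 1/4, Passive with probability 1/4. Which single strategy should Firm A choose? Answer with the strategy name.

Budget

Expected payoff of Premium: (1/2)·8 + (1/4)·8 + (1/4)·1 = 25/4.
Expected payoff of Standard: (1/2)·3 + (1/4)·10 + (1/4)·9 = 25/4.
Expected payoff of Budget: (1/2)·10 + (1/4)·4 + (1/4)·9 = 33/4.
The largest is 33/4, so Firm A's best response is Budget.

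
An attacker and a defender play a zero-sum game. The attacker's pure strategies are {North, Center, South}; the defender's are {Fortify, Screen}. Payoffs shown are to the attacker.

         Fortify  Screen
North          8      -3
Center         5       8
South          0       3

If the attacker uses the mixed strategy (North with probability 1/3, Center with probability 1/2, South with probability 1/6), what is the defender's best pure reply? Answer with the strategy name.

Screen

If the defender plays Fortify, the attacker's expected payoff is (1/3)·8 + (1/2)·5 + (1/6)·0 = 31/6.
If the defender plays Screen, the attacker's expected payoff is (1/3)·(-3) + (1/2)·8 + (1/6)·3 = 7/2.
The defender minimizes the attacker's payoff; the smallest is 7/2, so the best response is Screen.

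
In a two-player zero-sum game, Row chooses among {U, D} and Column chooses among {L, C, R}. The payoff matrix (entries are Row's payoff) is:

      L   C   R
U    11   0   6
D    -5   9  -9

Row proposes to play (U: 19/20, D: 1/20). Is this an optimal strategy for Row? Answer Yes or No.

Against L this mix gives (19/20)·11 + (1/20)·(-5) = 51/5.
Against C this mix gives (19/20)·0 + (1/20)·9 = 9/20.
Against R this mix gives (19/20)·6 + (1/20)·(-9) = 21/4.
Column will play C, holding Row to 9/20. Shifting weight toward the row that does better against C would raise this floor (the equalizing mix achieves 9/4 against both C and R), so the proposed strategy is not optimal.

No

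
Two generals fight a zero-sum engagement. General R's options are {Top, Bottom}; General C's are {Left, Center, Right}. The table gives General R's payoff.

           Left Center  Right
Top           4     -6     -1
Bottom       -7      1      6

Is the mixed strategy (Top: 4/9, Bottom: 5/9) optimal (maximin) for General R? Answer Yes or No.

Yes

Against Left this mix gives (4/9)·4 + (5/9)·(-7) = -19/9.
Against Center this mix gives (4/9)·(-6) + (5/9)·1 = -19/9.
Against Right this mix gives (4/9)·(-1) + (5/9)·6 = 26/9.
All of General C's active replies (Left, Center) yield -19/9, and no column does worse for General R. The mix makes General C indifferent and guarantees -19/9, so it is optimal.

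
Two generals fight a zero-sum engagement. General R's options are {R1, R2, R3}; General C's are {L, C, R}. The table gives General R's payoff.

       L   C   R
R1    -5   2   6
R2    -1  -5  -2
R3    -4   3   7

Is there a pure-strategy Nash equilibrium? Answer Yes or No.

Row minima: R1 → -5, R2 → -5, R3 → -4; maximin = -4.
Column maxima: L → -1, C → 3, R → 7; minimax = -1.
-4 ≠ -1, so no pure-strategy equilibrium exists.

No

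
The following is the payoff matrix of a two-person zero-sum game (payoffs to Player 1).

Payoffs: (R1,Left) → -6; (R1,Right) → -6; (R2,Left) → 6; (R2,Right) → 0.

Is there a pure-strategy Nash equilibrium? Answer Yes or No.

Row minima: R1 → -6, R2 → 0; maximin = 0.
Column maxima: Left → 6, Right → 0; minimax = 0.
maximin = minimax = 0, so a saddle point exists.

Yes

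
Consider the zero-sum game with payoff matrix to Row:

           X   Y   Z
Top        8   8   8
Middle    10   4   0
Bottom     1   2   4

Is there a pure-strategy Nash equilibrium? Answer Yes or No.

Yes

Row minima: Top → 8, Middle → 0, Bottom → 1; maximin = 8.
Column maxima: X → 10, Y → 8, Z → 8; minimax = 8.
maximin = minimax = 8, so a saddle point exists.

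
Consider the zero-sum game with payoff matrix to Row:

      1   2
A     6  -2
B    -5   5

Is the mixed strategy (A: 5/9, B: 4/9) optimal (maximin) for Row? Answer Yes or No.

Yes

Against 1 this mix gives (5/9)·6 + (4/9)·(-5) = 10/9.
Against 2 this mix gives (5/9)·(-2) + (4/9)·5 = 10/9.
All of Column's active replies (1, 2) yield 10/9, and no column does worse for Row. The mix makes Column indifferent and guarantees 10/9, so it is optimal.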